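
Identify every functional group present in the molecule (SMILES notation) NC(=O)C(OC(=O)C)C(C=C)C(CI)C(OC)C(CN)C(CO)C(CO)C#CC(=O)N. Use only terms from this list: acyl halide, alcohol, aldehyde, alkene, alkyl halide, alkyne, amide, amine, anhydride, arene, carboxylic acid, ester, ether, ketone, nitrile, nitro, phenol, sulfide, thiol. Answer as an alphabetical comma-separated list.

alcohol, alkene, alkyl halide, alkyne, amide, amine, ester, ether

Reading the structure from left to right:
  H2NCO: –C(=O)NH2: carbonyl C bonded to C and to N → amide (the N is not a separate amine).
  CH(OCOCH3): pendant –OC(=O)CH3: an acyloxy group → ester.
  CH(CH=CH2): pendant –CH=CH2: C=C double bond → alkene.
  CH(CH2I): pendant –CH2X: halogen on sp³ carbon → alkyl halide.
  CH(OCH3): pendant –OCH3: C–O–C with sp³ C, no adjacent C=O → ether.
  CH(CH2NH2): pendant –CH2NH2: N on sp³ C, no adjacent C=O → amine.
  CH(CH2OH): pendant –CH2OH on an sp³ backbone C → alcohol.
  CH(CH2OH): pendant –CH2OH on an sp³ backbone C → alcohol.
  C≡C: C≡C triple bond → alkyne.
  CONH2: –C(=O)NH2: carbonyl C bonded to C and to N → amide (the N is not a separate amine).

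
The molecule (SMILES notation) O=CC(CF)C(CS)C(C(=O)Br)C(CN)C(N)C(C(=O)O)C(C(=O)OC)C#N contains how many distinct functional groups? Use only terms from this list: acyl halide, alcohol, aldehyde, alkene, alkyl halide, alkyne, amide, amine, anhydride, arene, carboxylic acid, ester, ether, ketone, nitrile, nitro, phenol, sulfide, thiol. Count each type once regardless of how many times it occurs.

Taking each segment in turn:
  OHC: terminal –CHO: carbonyl C bonded to H and C → aldehyde.
  CH(CH2F): pendant –CH2X: halogen on sp³ carbon → alkyl halide.
  CH(CH2SH): pendant –CH2SH → thiol.
  CH(COBr): pendant –C(=O)X: carbonyl C bonded to C and halogen → acyl halide.
  CH(CH2NH2): pendant –CH2NH2: N on sp³ C, no adjacent C=O → amine.
  CH(NH2): –NH2 on an sp³ carbon with no adjacent C=O → amine.
  CH(COOH): pendant –COOH: carbonyl C bonded to C and –OH → carboxylic acid.
  CH(COOCH3): pendant –COOCH3: carbonyl C bonded to C and –OCH3 → ester.
  CN: –C≡N: carbon triple-bonded to nitrogen → nitrile.
Distinct types present: acyl halide, aldehyde, alkyl halide, amine, carboxylic acid, ester, nitrile, thiol.

8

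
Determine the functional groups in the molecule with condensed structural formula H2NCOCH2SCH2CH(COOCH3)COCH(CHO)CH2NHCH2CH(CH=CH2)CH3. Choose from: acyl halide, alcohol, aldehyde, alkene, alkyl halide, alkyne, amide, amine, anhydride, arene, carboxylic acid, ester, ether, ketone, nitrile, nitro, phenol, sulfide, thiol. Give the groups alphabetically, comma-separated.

aldehyde, alkene, amide, amine, ester, ketone, sulfide

Reading the structure from left to right:
  H2NCO: –C(=O)NH2: carbonyl C bonded to C and to N → amide (the N is not a separate amine).
  CH2SCH2: C–S–C linkage → sulfide (thioether).
  CH(COOCH3): pendant –COOCH3: carbonyl C bonded to C and –OCH3 → ester.
  CO: –C(=O)– with carbon on both sides → ketone.
  CH(CHO): pendant –CHO: carbonyl C bonded to C and H → aldehyde.
  CH2NHCH2: C–N–C with sp³ carbons and no adjacent C=O → amine (secondary).
  CH(CH=CH2): pendant –CH=CH2: C=C double bond → alkene.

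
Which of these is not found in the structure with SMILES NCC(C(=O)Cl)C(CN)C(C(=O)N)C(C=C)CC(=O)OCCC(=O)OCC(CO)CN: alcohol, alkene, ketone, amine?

alcohol: present (CH(CH2OH) — pendant –CH2OH on an sp³ backbone C → alcohol).
amine: present (H2NCH2 — –NH2 on an sp³ carbon with no adjacent C=O → amine).
alkene: present (CH(CH=CH2) — pendant –CH=CH2: C=C double bond → alkene).
ketone: absent. In CH2COOCH2, the C=O is bonded to an –O–C group, which defines an ester, not a ketone. In CH(CONH2), the C=O is bonded to nitrogen, which defines an amide, not a ketone. In CH(COCl), the C=O is bonded to a halogen, which defines an acyl halide, not a ketone.

ketone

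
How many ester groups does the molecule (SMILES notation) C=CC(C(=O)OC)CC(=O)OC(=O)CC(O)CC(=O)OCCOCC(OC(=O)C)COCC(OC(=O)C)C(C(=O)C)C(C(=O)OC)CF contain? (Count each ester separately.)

Reading the structure from left to right:
  CH2=CH: C=C double bond → alkene.
  CH(COOCH3): pendant –COOCH3: carbonyl C bonded to C and –OCH3 → ester.
  CH2CO-O-COCH2: two acyl groups sharing one oxygen, –C(=O)–O–C(=O)– → anhydride.
  CH(OH): –OH on an sp³ carbon → alcohol (secondary).
  CH2COOCH2: –C(=O)–O–C with C on the carbonyl side → ester.
  CH2OCH2: C–O–C with sp³ carbons on both sides and no adjacent C=O → ether.
  CH(OCOCH3): pendant –OC(=O)CH3: an acyloxy group → ester.
  CH2OCH2: C–O–C with sp³ carbons on both sides and no adjacent C=O → ether.
  CH(OCOCH3): pendant –OC(=O)CH3: an acyloxy group → ester.
  CH(COCH3): pendant –COCH3: carbonyl C bonded to two carbons → ketone.
  CH(COOCH3): pendant –COOCH3: carbonyl C bonded to C and –OCH3 → ester.
  CH2F: halogen on an sp³ carbon → alkyl halide.
Ester appears at: CH(COOCH3), CH2COOCH2, CH(OCOCH3), CH(OCOCH3), CH(COOCH3) → 5.

5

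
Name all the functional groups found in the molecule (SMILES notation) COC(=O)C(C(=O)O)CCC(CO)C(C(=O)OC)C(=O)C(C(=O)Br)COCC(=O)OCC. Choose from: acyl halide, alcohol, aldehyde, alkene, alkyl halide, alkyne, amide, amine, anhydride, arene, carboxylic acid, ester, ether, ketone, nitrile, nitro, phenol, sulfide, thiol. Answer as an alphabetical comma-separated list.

CH3O–C(=O)–: carbonyl C bonded to C and to –OCH3 → ester (not ketone + ether).
pendant –COOH: carbonyl C bonded to C and –OH → carboxylic acid.
pendant –CH2OH on an sp³ backbone C → alcohol.
pendant –COOCH3: carbonyl C bonded to C and –OCH3 → ester.
–C(=O)– with carbon on both sides → ketone.
pendant –C(=O)X: carbonyl C bonded to C and halogen → acyl halide.
C–O–C with sp³ carbons on both sides and no adjacent C=O → ether.
–C(=O)OCH2CH3: carbonyl C bonded to C and to –OEt → ester.

acyl halide, alcohol, carboxylic acid, ester, ether, ketone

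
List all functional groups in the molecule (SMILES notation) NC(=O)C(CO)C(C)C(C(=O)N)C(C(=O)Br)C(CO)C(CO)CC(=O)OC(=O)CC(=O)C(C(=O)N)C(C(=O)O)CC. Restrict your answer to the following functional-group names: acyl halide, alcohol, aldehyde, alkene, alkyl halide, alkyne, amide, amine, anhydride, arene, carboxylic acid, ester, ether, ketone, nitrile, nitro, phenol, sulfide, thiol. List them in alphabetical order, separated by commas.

Working along the chain:
  H2NCO: –C(=O)NH2: carbonyl C bonded to C and to N → amide (the N is not a separate amine).
  CH(CH2OH): pendant –CH2OH on an sp³ backbone C → alcohol.
  CH(CONH2): pendant –CONH2: carbonyl C bonded to C and N → amide.
  CH(COBr): pendant –C(=O)X: carbonyl C bonded to C and halogen → acyl halide.
  CH(CH2OH): pendant –CH2OH on an sp³ backbone C → alcohol.
  CH(CH2OH): pendant –CH2OH on an sp³ backbone C → alcohol.
  CH2CO-O-COCH2: two acyl groups sharing one oxygen, –C(=O)–O–C(=O)– → anhydride.
  CO: –C(=O)– with carbon on both sides → ketone.
  CH(CONH2): pendant –CONH2: carbonyl C bonded to C and N → amide.
  CH(COOH): pendant –COOH: carbonyl C bonded to C and –OH → carboxylic acid.

acyl halide, alcohol, amide, anhydride, carboxylic acid, ketone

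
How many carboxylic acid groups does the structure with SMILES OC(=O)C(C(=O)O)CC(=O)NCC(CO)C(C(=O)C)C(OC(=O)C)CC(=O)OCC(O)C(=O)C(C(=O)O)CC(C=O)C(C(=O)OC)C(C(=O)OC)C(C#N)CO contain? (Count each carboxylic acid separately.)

3

Working along the chain:
  HOOC: –COOH: carbonyl C bonded to –OH and C → carboxylic acid (the –OH is not a separate alcohol).
  CH(COOH): pendant –COOH: carbonyl C bonded to C and –OH → carboxylic acid.
  CH2CONHCH2: –C(=O)–N– linkage → amide (the N is not an amine).
  CH(CH2OH): pendant –CH2OH on an sp³ backbone C → alcohol.
  CH(COCH3): pendant –COCH3: carbonyl C bonded to two carbons → ketone.
  CH(OCOCH3): pendant –OC(=O)CH3: an acyloxy group → ester.
  CH2COOCH2: –C(=O)–O–C with C on the carbonyl side → ester.
  CH(OH): –OH on an sp³ carbon → alcohol (secondary).
  CO: –C(=O)– with carbon on both sides → ketone.
  CH(COOH): pendant –COOH: carbonyl C bonded to C and –OH → carboxylic acid.
  CH(CHO): pendant –CHO: carbonyl C bonded to C and H → aldehyde.
  CH(COOCH3): pendant –COOCH3: carbonyl C bonded to C and –OCH3 → ester.
  CH(COOCH3): pendant –COOCH3: carbonyl C bonded to C and –OCH3 → ester.
  CH(CN): pendant –C≡N: nitrile.
  CH2OH: –OH on an sp³ carbon → alcohol.
Carboxylic acid appears at: HOOC, CH(COOH), CH(COOH) → 3.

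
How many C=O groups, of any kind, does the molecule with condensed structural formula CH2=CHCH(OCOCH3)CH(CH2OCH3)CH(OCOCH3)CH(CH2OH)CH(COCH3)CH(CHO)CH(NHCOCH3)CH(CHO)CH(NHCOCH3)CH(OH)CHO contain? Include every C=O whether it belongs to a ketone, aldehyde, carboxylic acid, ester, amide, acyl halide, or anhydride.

CH(OCOCH3): ester, 1 C=O (running total 1).
CH(OCOCH3): ester, 1 C=O (running total 2).
CH(COCH3): ketone, 1 C=O (running total 3).
CH(CHO): aldehyde, 1 C=O (running total 4).
CH(NHCOCH3): amide, 1 C=O (running total 5).
CH(CHO): aldehyde, 1 C=O (running total 6).
CH(NHCOCH3): amide, 1 C=O (running total 7).
CHO: aldehyde, 1 C=O (running total 8).

8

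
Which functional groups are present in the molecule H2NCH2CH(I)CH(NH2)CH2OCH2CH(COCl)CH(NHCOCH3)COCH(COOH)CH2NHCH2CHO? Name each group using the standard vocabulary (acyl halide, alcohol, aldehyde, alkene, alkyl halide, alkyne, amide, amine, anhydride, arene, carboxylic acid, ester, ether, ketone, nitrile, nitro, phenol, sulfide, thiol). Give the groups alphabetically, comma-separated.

Working along the chain:
  H2NCH2: –NH2 on an sp³ carbon with no adjacent C=O → amine.
  CH(I): halogen on an sp³ carbon → alkyl halide.
  CH(NH2): –NH2 on an sp³ carbon with no adjacent C=O → amine.
  CH2OCH2: C–O–C with sp³ carbons on both sides and no adjacent C=O → ether.
  CH(COCl): pendant –C(=O)X: carbonyl C bonded to C and halogen → acyl halide.
  CH(NHCOCH3): pendant –NHC(=O)CH3: N bonded to a carbonyl → amide (not amine).
  CO: –C(=O)– with carbon on both sides → ketone.
  CH(COOH): pendant –COOH: carbonyl C bonded to C and –OH → carboxylic acid.
  CH2NHCH2: C–N–C with sp³ carbons and no adjacent C=O → amine (secondary).
  CHO: terminal –CHO: carbonyl C bonded to H and C → aldehyde.

acyl halide, aldehyde, alkyl halide, amide, amine, carboxylic acid, ether, ketone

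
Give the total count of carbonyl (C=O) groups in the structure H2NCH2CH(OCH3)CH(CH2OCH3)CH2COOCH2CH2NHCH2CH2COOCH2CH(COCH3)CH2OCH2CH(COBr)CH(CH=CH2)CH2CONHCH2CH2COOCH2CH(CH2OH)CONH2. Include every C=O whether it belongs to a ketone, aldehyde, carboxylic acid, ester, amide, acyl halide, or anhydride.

7

CH2COOCH2: ester, 1 C=O (running total 1).
CH2COOCH2: ester, 1 C=O (running total 2).
CH(COCH3): ketone, 1 C=O (running total 3).
CH(COBr): acyl halide, 1 C=O (running total 4).
CH2CONHCH2: amide, 1 C=O (running total 5).
CH2COOCH2: ester, 1 C=O (running total 6).
CONH2: amide, 1 C=O (running total 7).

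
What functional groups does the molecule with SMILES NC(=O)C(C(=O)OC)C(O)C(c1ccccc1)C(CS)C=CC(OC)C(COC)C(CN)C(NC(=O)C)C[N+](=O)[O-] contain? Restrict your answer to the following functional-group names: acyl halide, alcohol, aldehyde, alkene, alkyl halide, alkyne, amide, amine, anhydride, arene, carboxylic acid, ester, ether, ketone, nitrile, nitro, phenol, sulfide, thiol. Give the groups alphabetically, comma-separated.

Reading the structure from left to right:
  H2NCO: –C(=O)NH2: carbonyl C bonded to C and to N → amide (the N is not a separate amine).
  CH(COOCH3): pendant –COOCH3: carbonyl C bonded to C and –OCH3 → ester.
  CH(OH): –OH on an sp³ carbon → alcohol (secondary).
  CH(C6H5): pendant –C6H5: benzene ring → arene.
  CH(CH2SH): pendant –CH2SH → thiol.
  CH=CH: C=C double bond → alkene.
  CH(OCH3): pendant –OCH3: C–O–C with sp³ C, no adjacent C=O → ether.
  CH(CH2OCH3): pendant –CH2OCH3: C–O–C linkage → ether.
  CH(CH2NH2): pendant –CH2NH2: N on sp³ C, no adjacent C=O → amine.
  CH(NHCOCH3): pendant –NHC(=O)CH3: N bonded to a carbonyl → amide (not amine).
  CH2NO2: –NO2 on carbon → nitro group.

alcohol, alkene, amide, amine, arene, ester, ether, nitro, thiol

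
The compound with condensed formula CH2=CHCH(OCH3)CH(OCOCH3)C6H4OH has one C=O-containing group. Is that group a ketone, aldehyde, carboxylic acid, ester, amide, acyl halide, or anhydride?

The carbonyl is in the CH(OCOCH3) segment: pendant –OC(=O)CH3: an acyloxy group → ester.

ester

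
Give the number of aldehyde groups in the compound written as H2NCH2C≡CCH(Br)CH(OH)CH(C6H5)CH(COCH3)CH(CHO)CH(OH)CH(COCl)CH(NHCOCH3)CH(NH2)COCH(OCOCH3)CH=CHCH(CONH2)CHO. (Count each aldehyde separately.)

2

Reading the structure from left to right:
  H2NCH2: –NH2 on an sp³ carbon with no adjacent C=O → amine.
  C≡C: C≡C triple bond → alkyne.
  CH(Br): halogen on an sp³ carbon → alkyl halide.
  CH(OH): –OH on an sp³ carbon → alcohol (secondary).
  CH(C6H5): pendant –C6H5: benzene ring → arene.
  CH(COCH3): pendant –COCH3: carbonyl C bonded to two carbons → ketone.
  CH(CHO): pendant –CHO: carbonyl C bonded to C and H → aldehyde.
  CH(OH): –OH on an sp³ carbon → alcohol (secondary).
  CH(COCl): pendant –C(=O)X: carbonyl C bonded to C and halogen → acyl halide.
  CH(NHCOCH3): pendant –NHC(=O)CH3: N bonded to a carbonyl → amide (not amine).
  CH(NH2): –NH2 on an sp³ carbon with no adjacent C=O → amine.
  CO: –C(=O)– with carbon on both sides → ketone.
  CH(OCOCH3): pendant –OC(=O)CH3: an acyloxy group → ester.
  CH=CH: C=C double bond → alkene.
  CH(CONH2): pendant –CONH2: carbonyl C bonded to C and N → amide.
  CHO: terminal –CHO: carbonyl C bonded to H and C → aldehyde.
Aldehyde appears at: CH(CHO), CHO → 2.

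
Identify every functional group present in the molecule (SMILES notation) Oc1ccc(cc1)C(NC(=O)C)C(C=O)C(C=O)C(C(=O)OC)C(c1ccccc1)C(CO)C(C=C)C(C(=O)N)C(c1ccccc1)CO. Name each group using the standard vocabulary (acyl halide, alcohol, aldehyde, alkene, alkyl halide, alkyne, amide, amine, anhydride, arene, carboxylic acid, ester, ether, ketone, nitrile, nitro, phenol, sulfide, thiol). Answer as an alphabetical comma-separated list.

–OH attached directly to an aromatic ring → phenol (not alcohol); the ring itself is an arene.
pendant –NHC(=O)CH3: N bonded to a carbonyl → amide (not amine).
pendant –CHO: carbonyl C bonded to C and H → aldehyde.
pendant –CHO: carbonyl C bonded to C and H → aldehyde.
pendant –COOCH3: carbonyl C bonded to C and –OCH3 → ester.
pendant –C6H5: benzene ring → arene.
pendant –CH2OH on an sp³ backbone C → alcohol.
pendant –CH=CH2: C=C double bond → alkene.
pendant –CONH2: carbonyl C bonded to C and N → amide.
pendant –C6H5: benzene ring → arene.
–OH on an sp³ carbon → alcohol.

alcohol, aldehyde, alkene, amide, arene, ester, phenol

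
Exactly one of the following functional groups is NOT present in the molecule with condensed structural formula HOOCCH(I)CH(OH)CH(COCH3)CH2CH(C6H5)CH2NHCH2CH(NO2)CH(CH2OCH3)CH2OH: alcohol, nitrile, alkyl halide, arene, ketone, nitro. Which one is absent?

nitrile

ketone: present (CH(COCH3) — pendant –COCH3: carbonyl C bonded to two carbons → ketone).
arene: present (CH(C6H5) — pendant –C6H5: benzene ring → arene).
alcohol: present (CH(OH) — –OH on an sp³ carbon → alcohol (secondary)).
alkyl halide: present (CH(I) — halogen on an sp³ carbon → alkyl halide).
nitro: present (CH(NO2) — –NO2 on an sp³ carbon → nitro (the N=O is not a carbonyl)).
nitrile: no segment matches this pattern.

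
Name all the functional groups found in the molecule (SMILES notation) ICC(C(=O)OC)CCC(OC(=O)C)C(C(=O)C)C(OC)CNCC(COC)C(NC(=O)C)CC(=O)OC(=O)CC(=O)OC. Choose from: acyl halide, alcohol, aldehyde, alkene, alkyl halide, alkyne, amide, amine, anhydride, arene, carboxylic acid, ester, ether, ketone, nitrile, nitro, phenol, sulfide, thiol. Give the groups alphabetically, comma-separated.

Working along the chain:
  ICH2: halogen on an sp³ carbon → alkyl halide.
  CH(COOCH3): pendant –COOCH3: carbonyl C bonded to C and –OCH3 → ester.
  CH(OCOCH3): pendant –OC(=O)CH3: an acyloxy group → ester.
  CH(COCH3): pendant –COCH3: carbonyl C bonded to two carbons → ketone.
  CH(OCH3): pendant –OCH3: C–O–C with sp³ C, no adjacent C=O → ether.
  CH2NHCH2: C–N–C with sp³ carbons and no adjacent C=O → amine (secondary).
  CH(CH2OCH3): pendant –CH2OCH3: C–O–C linkage → ether.
  CH(NHCOCH3): pendant –NHC(=O)CH3: N bonded to a carbonyl → amide (not amine).
  CH2CO-O-COCH2: two acyl groups sharing one oxygen, –C(=O)–O–C(=O)– → anhydride.
  COOCH3: –C(=O)OCH3: carbonyl C bonded to C and to –OCH3 → ester (not ketone + ether).

alkyl halide, amide, amine, anhydride, ester, ether, ketone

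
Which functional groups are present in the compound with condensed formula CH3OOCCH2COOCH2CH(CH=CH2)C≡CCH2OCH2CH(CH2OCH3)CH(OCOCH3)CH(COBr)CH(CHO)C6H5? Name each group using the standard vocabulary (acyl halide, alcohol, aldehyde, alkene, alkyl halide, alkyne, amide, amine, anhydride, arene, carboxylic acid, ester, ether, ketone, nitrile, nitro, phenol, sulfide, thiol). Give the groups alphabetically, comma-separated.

Reading the structure from left to right:
  CH3OOC: CH3O–C(=O)–: carbonyl C bonded to C and to –OCH3 → ester (not ketone + ether).
  CH2COOCH2: –C(=O)–O–C with C on the carbonyl side → ester.
  CH(CH=CH2): pendant –CH=CH2: C=C double bond → alkene.
  C≡C: C≡C triple bond → alkyne.
  CH2OCH2: C–O–C with sp³ carbons on both sides and no adjacent C=O → ether.
  CH(CH2OCH3): pendant –CH2OCH3: C–O–C linkage → ether.
  CH(OCOCH3): pendant –OC(=O)CH3: an acyloxy group → ester.
  CH(COBr): pendant –C(=O)X: carbonyl C bonded to C and halogen → acyl halide.
  CH(CHO): pendant –CHO: carbonyl C bonded to C and H → aldehyde.
  C6H5: –C6H5 phenyl ring → arene.

acyl halide, aldehyde, alkene, alkyne, arene, ester, ether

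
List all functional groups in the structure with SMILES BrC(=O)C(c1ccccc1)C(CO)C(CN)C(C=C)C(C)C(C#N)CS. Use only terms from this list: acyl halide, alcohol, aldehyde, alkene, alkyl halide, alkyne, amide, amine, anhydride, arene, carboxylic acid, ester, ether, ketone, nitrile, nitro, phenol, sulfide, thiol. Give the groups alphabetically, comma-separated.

acyl halide, alcohol, alkene, amine, arene, nitrile, thiol

Taking each segment in turn:
  BrCO: –C(=O)Br: carbonyl C bonded to C and to a halogen → acyl halide (not alkyl halide).
  CH(C6H5): pendant –C6H5: benzene ring → arene.
  CH(CH2OH): pendant –CH2OH on an sp³ backbone C → alcohol.
  CH(CH2NH2): pendant –CH2NH2: N on sp³ C, no adjacent C=O → amine.
  CH(CH=CH2): pendant –CH=CH2: C=C double bond → alkene.
  CH(CN): pendant –C≡N: nitrile.
  CH2SH: –SH on an sp³ carbon → thiol.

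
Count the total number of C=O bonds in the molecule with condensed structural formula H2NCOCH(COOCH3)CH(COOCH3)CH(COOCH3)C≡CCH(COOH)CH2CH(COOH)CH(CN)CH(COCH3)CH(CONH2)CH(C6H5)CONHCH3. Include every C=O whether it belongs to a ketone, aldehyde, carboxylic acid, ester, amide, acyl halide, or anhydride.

9

H2NCO: amide, 1 C=O (running total 1).
CH(COOCH3): ester, 1 C=O (running total 2).
CH(COOCH3): ester, 1 C=O (running total 3).
CH(COOCH3): ester, 1 C=O (running total 4).
CH(COOH): carboxylic acid, 1 C=O (running total 5).
CH(COOH): carboxylic acid, 1 C=O (running total 6).
CH(COCH3): ketone, 1 C=O (running total 7).
CH(CONH2): amide, 1 C=O (running total 8).
CONHCH3: amide, 1 C=O (running total 9).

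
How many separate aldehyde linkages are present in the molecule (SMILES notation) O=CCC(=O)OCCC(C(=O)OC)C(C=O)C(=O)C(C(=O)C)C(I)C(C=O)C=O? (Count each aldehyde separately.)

terminal –CHO: carbonyl C bonded to H and C → aldehyde.
–C(=O)–O–C with C on the carbonyl side → ester.
pendant –COOCH3: carbonyl C bonded to C and –OCH3 → ester.
pendant –CHO: carbonyl C bonded to C and H → aldehyde.
–C(=O)– with carbon on both sides → ketone.
pendant –COCH3: carbonyl C bonded to two carbons → ketone.
halogen on an sp³ carbon → alkyl halide.
pendant –CHO: carbonyl C bonded to C and H → aldehyde.
terminal –CHO: carbonyl C bonded to H and C → aldehyde.
Aldehyde appears at: OHC, CH(CHO), CH(CHO), CHO → 4.

4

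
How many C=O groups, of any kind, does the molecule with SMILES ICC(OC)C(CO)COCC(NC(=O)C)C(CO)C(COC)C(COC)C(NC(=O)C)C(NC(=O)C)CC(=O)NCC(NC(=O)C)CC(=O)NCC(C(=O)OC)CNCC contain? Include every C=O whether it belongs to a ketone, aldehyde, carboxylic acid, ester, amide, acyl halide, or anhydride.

7

CH(NHCOCH3): amide, 1 C=O (running total 1).
CH(NHCOCH3): amide, 1 C=O (running total 2).
CH(NHCOCH3): amide, 1 C=O (running total 3).
CH2CONHCH2: amide, 1 C=O (running total 4).
CH(NHCOCH3): amide, 1 C=O (running total 5).
CH2CONHCH2: amide, 1 C=O (running total 6).
CH(COOCH3): ester, 1 C=O (running total 7).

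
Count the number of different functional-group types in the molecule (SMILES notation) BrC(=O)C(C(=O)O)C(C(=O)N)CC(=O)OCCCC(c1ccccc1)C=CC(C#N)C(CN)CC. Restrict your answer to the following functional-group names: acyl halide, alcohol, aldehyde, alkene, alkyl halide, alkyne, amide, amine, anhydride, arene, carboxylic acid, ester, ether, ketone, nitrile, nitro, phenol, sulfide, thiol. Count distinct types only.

8

–C(=O)Br: carbonyl C bonded to C and to a halogen → acyl halide (not alkyl halide).
pendant –COOH: carbonyl C bonded to C and –OH → carboxylic acid.
pendant –CONH2: carbonyl C bonded to C and N → amide.
–C(=O)–O–C with C on the carbonyl side → ester.
pendant –C6H5: benzene ring → arene.
C=C double bond → alkene.
pendant –C≡N: nitrile.
pendant –CH2NH2: N on sp³ C, no adjacent C=O → amine.
Distinct types present: acyl halide, alkene, amide, amine, arene, carboxylic acid, ester, nitrile.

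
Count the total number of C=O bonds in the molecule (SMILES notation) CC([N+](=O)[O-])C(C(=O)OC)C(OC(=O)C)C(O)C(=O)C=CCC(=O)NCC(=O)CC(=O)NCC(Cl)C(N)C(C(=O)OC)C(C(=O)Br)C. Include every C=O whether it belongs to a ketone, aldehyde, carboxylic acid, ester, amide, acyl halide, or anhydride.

CH(COOCH3): ester, 1 C=O (running total 1).
CH(OCOCH3): ester, 1 C=O (running total 2).
CO: ketone, 1 C=O (running total 3).
CH2CONHCH2: amide, 1 C=O (running total 4).
CO: ketone, 1 C=O (running total 5).
CH2CONHCH2: amide, 1 C=O (running total 6).
CH(COOCH3): ester, 1 C=O (running total 7).
CH(COBr): acyl halide, 1 C=O (running total 8).

8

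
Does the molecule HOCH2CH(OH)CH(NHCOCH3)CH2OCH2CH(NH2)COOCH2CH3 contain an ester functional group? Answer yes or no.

yes

HO– on an sp³ carbon → alcohol.
–OH on an sp³ carbon → alcohol (secondary).
pendant –NHC(=O)CH3: N bonded to a carbonyl → amide (not amine).
C–O–C with sp³ carbons on both sides and no adjacent C=O → ether.
–NH2 on an sp³ carbon with no adjacent C=O → amine.
–C(=O)OCH2CH3: carbonyl C bonded to C and to –OEt → ester.
The COOCH2CH3 segment supplies the ester: –C(=O)OCH2CH3: carbonyl C bonded to C and to –OEt → ester.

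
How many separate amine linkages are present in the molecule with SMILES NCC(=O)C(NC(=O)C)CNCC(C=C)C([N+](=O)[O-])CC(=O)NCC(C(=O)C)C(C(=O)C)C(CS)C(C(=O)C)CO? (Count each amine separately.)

–NH2 on an sp³ carbon with no adjacent C=O → amine.
–C(=O)– with carbon on both sides → ketone.
pendant –NHC(=O)CH3: N bonded to a carbonyl → amide (not amine).
C–N–C with sp³ carbons and no adjacent C=O → amine (secondary).
pendant –CH=CH2: C=C double bond → alkene.
–NO2 on an sp³ carbon → nitro (the N=O is not a carbonyl).
–C(=O)–N– linkage → amide (the N is not an amine).
pendant –COCH3: carbonyl C bonded to two carbons → ketone.
pendant –COCH3: carbonyl C bonded to two carbons → ketone.
pendant –CH2SH → thiol.
pendant –COCH3: carbonyl C bonded to two carbons → ketone.
–OH on an sp³ carbon → alcohol.
Amine appears at: H2NCH2, CH2NHCH2 → 2.

2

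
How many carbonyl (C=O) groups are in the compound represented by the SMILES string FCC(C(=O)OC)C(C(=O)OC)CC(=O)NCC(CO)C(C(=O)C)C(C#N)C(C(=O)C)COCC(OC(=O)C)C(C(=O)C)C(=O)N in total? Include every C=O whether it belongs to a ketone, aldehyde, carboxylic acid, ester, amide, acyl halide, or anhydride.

CH(COOCH3): ester, 1 C=O (running total 1).
CH(COOCH3): ester, 1 C=O (running total 2).
CH2CONHCH2: amide, 1 C=O (running total 3).
CH(COCH3): ketone, 1 C=O (running total 4).
CH(COCH3): ketone, 1 C=O (running total 5).
CH(OCOCH3): ester, 1 C=O (running total 6).
CH(COCH3): ketone, 1 C=O (running total 7).
CONH2: amide, 1 C=O (running total 8).

8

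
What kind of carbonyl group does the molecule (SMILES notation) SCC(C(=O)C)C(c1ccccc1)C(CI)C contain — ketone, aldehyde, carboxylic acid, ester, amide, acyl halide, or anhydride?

The carbonyl is in the CH(COCH3) segment: pendant –COCH3: carbonyl C bonded to two carbons → ketone.

ketone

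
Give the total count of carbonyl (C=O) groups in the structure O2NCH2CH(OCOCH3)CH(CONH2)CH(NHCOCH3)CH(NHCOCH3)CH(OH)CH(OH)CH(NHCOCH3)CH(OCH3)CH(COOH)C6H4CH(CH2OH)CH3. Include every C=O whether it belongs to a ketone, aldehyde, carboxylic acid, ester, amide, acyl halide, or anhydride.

CH(OCOCH3): ester, 1 C=O (running total 1).
CH(CONH2): amide, 1 C=O (running total 2).
CH(NHCOCH3): amide, 1 C=O (running total 3).
CH(NHCOCH3): amide, 1 C=O (running total 4).
CH(NHCOCH3): amide, 1 C=O (running total 5).
CH(COOH): carboxylic acid, 1 C=O (running total 6).

6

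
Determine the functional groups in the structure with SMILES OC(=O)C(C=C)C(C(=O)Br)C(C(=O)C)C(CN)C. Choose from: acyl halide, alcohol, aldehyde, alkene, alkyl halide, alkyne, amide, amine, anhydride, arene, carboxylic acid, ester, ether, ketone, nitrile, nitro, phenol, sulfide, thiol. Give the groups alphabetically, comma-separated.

–COOH: carbonyl C bonded to –OH and C → carboxylic acid (the –OH is not a separate alcohol).
pendant –CH=CH2: C=C double bond → alkene.
pendant –C(=O)X: carbonyl C bonded to C and halogen → acyl halide.
pendant –COCH3: carbonyl C bonded to two carbons → ketone.
pendant –CH2NH2: N on sp³ C, no adjacent C=O → amine.

acyl halide, alkene, amine, carboxylic acid, ketone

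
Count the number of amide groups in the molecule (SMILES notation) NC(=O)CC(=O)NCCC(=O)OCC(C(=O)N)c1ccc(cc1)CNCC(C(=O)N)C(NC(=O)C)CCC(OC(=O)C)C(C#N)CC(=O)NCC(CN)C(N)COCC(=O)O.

6

–C(=O)NH2: carbonyl C bonded to C and to N → amide (the N is not a separate amine).
–C(=O)–N– linkage → amide (the N is not an amine).
–C(=O)–O–C with C on the carbonyl side → ester.
pendant –CONH2: carbonyl C bonded to C and N → amide.
para-disubstituted benzene ring → arene.
C–N–C with sp³ carbons and no adjacent C=O → amine (secondary).
pendant –CONH2: carbonyl C bonded to C and N → amide.
pendant –NHC(=O)CH3: N bonded to a carbonyl → amide (not amine).
pendant –OC(=O)CH3: an acyloxy group → ester.
pendant –C≡N: nitrile.
–C(=O)–N– linkage → amide (the N is not an amine).
pendant –CH2NH2: N on sp³ C, no adjacent C=O → amine.
–NH2 on an sp³ carbon with no adjacent C=O → amine.
C–O–C with sp³ carbons on both sides and no adjacent C=O → ether.
–COOH: carbonyl C bonded to –OH and C → carboxylic acid (the –OH is not a separate alcohol).
Amide appears at: H2NCO, CH2CONHCH2, CH(CONH2), CH(CONH2), CH(NHCOCH3), CH2CONHCH2 → 6.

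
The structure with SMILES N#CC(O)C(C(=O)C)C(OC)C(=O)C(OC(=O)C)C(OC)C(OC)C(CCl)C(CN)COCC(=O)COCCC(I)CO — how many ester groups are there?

1

N≡C–: carbon triple-bonded to nitrogen → nitrile.
–OH on an sp³ carbon → alcohol (secondary).
pendant –COCH3: carbonyl C bonded to two carbons → ketone.
pendant –OCH3: C–O–C with sp³ C, no adjacent C=O → ether.
–C(=O)– with carbon on both sides → ketone.
pendant –OC(=O)CH3: an acyloxy group → ester.
pendant –OCH3: C–O–C with sp³ C, no adjacent C=O → ether.
pendant –OCH3: C–O–C with sp³ C, no adjacent C=O → ether.
pendant –CH2X: halogen on sp³ carbon → alkyl halide.
pendant –CH2NH2: N on sp³ C, no adjacent C=O → amine.
C–O–C with sp³ carbons on both sides and no adjacent C=O → ether.
–C(=O)– with carbon on both sides → ketone.
C–O–C with sp³ carbons on both sides and no adjacent C=O → ether.
halogen on an sp³ carbon → alkyl halide.
–OH on an sp³ carbon → alcohol.
Ester appears at: CH(OCOCH3) → 1.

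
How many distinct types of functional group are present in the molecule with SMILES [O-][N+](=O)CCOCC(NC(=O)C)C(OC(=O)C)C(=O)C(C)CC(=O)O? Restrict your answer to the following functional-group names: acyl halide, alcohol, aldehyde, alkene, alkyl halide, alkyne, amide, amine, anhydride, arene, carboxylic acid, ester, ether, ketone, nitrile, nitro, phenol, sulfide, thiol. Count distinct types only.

6

–NO2 on carbon → nitro group.
C–O–C with sp³ carbons on both sides and no adjacent C=O → ether.
pendant –NHC(=O)CH3: N bonded to a carbonyl → amide (not amine).
pendant –OC(=O)CH3: an acyloxy group → ester.
–C(=O)– with carbon on both sides → ketone.
–COOH: carbonyl C bonded to –OH and C → carboxylic acid (the –OH is not a separate alcohol).
Distinct types present: amide, carboxylic acid, ester, ether, ketone, nitro.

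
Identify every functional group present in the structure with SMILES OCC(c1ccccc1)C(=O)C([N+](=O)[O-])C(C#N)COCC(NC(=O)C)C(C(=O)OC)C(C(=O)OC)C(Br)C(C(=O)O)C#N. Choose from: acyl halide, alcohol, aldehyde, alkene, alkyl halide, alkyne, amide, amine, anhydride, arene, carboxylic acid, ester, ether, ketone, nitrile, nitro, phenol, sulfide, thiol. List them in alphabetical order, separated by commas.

alcohol, alkyl halide, amide, arene, carboxylic acid, ester, ether, ketone, nitrile, nitro

Reading the structure from left to right:
  HOCH2: HO– on an sp³ carbon → alcohol.
  CH(C6H5): pendant –C6H5: benzene ring → arene.
  CO: –C(=O)– with carbon on both sides → ketone.
  CH(NO2): –NO2 on an sp³ carbon → nitro (the N=O is not a carbonyl).
  CH(CN): pendant –C≡N: nitrile.
  CH2OCH2: C–O–C with sp³ carbons on both sides and no adjacent C=O → ether.
  CH(NHCOCH3): pendant –NHC(=O)CH3: N bonded to a carbonyl → amide (not amine).
  CH(COOCH3): pendant –COOCH3: carbonyl C bonded to C and –OCH3 → ester.
  CH(COOCH3): pendant –COOCH3: carbonyl C bonded to C and –OCH3 → ester.
  CH(Br): halogen on an sp³ carbon → alkyl halide.
  CH(COOH): pendant –COOH: carbonyl C bonded to C and –OH → carboxylic acid.
  CN: –C≡N: carbon triple-bonded to nitrogen → nitrile.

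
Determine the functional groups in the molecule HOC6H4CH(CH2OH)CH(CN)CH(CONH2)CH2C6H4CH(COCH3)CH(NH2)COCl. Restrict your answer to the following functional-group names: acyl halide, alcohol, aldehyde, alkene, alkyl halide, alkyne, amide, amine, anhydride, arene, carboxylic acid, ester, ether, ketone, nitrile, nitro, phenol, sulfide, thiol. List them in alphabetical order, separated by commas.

Taking each segment in turn:
  HOC6H4: –OH attached directly to an aromatic ring → phenol (not alcohol); the ring itself is an arene.
  CH(CH2OH): pendant –CH2OH on an sp³ backbone C → alcohol.
  CH(CN): pendant –C≡N: nitrile.
  CH(CONH2): pendant –CONH2: carbonyl C bonded to C and N → amide.
  C6H4: para-disubstituted benzene ring → arene.
  CH(COCH3): pendant –COCH3: carbonyl C bonded to two carbons → ketone.
  CH(NH2): –NH2 on an sp³ carbon with no adjacent C=O → amine.
  COCl: –C(=O)Cl: carbonyl C bonded to C and to a halogen → acyl halide (not alkyl halide).

acyl halide, alcohol, amide, amine, arene, ketone, nitrile, phenol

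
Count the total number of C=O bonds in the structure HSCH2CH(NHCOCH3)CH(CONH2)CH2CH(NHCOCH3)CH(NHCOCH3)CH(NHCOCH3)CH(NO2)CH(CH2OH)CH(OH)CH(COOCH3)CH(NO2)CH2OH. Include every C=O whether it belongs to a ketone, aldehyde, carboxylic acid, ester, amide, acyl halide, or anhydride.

CH(NHCOCH3): amide, 1 C=O (running total 1).
CH(CONH2): amide, 1 C=O (running total 2).
CH(NHCOCH3): amide, 1 C=O (running total 3).
CH(NHCOCH3): amide, 1 C=O (running total 4).
CH(NHCOCH3): amide, 1 C=O (running total 5).
CH(COOCH3): ester, 1 C=O (running total 6).

6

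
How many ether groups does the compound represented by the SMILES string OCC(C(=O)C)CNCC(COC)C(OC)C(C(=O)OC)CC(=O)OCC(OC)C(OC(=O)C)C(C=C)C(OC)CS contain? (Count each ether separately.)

HO– on an sp³ carbon → alcohol.
pendant –COCH3: carbonyl C bonded to two carbons → ketone.
C–N–C with sp³ carbons and no adjacent C=O → amine (secondary).
pendant –CH2OCH3: C–O–C linkage → ether.
pendant –OCH3: C–O–C with sp³ C, no adjacent C=O → ether.
pendant –COOCH3: carbonyl C bonded to C and –OCH3 → ester.
–C(=O)–O–C with C on the carbonyl side → ester.
pendant –OCH3: C–O–C with sp³ C, no adjacent C=O → ether.
pendant –OC(=O)CH3: an acyloxy group → ester.
pendant –CH=CH2: C=C double bond → alkene.
pendant –OCH3: C–O–C with sp³ C, no adjacent C=O → ether.
–SH on an sp³ carbon → thiol.
Ether appears at: CH(CH2OCH3), CH(OCH3), CH(OCH3), CH(OCH3) → 4.

4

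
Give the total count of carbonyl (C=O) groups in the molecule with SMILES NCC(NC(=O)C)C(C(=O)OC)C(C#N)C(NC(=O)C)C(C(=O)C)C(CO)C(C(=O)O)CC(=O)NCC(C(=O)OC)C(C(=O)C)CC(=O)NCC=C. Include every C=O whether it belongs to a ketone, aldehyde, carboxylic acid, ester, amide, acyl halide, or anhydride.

CH(NHCOCH3): amide, 1 C=O (running total 1).
CH(COOCH3): ester, 1 C=O (running total 2).
CH(NHCOCH3): amide, 1 C=O (running total 3).
CH(COCH3): ketone, 1 C=O (running total 4).
CH(COOH): carboxylic acid, 1 C=O (running total 5).
CH2CONHCH2: amide, 1 C=O (running total 6).
CH(COOCH3): ester, 1 C=O (running total 7).
CH(COCH3): ketone, 1 C=O (running total 8).
CH2CONHCH2: amide, 1 C=O (running total 9).

9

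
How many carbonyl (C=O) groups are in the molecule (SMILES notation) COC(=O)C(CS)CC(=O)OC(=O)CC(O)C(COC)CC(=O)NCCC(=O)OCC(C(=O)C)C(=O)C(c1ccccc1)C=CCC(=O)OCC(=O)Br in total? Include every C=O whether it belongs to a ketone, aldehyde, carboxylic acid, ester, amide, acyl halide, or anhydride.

9

CH3OOC: ester, 1 C=O (running total 1).
CH2CO-O-COCH2: anhydride, 2 C=O (running total 3).
CH2CONHCH2: amide, 1 C=O (running total 4).
CH2COOCH2: ester, 1 C=O (running total 5).
CH(COCH3): ketone, 1 C=O (running total 6).
CO: ketone, 1 C=O (running total 7).
CH2COOCH2: ester, 1 C=O (running total 8).
COBr: acyl halide, 1 C=O (running total 9).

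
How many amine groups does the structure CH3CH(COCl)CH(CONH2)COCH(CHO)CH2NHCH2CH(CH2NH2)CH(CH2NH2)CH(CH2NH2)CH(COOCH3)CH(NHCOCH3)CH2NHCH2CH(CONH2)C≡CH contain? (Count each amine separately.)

5

Taking each segment in turn:
  CH(COCl): pendant –C(=O)X: carbonyl C bonded to C and halogen → acyl halide.
  CH(CONH2): pendant –CONH2: carbonyl C bonded to C and N → amide.
  CO: –C(=O)– with carbon on both sides → ketone.
  CH(CHO): pendant –CHO: carbonyl C bonded to C and H → aldehyde.
  CH2NHCH2: C–N–C with sp³ carbons and no adjacent C=O → amine (secondary).
  CH(CH2NH2): pendant –CH2NH2: N on sp³ C, no adjacent C=O → amine.
  CH(CH2NH2): pendant –CH2NH2: N on sp³ C, no adjacent C=O → amine.
  CH(CH2NH2): pendant –CH2NH2: N on sp³ C, no adjacent C=O → amine.
  CH(COOCH3): pendant –COOCH3: carbonyl C bonded to C and –OCH3 → ester.
  CH(NHCOCH3): pendant –NHC(=O)CH3: N bonded to a carbonyl → amide (not amine).
  CH2NHCH2: C–N–C with sp³ carbons and no adjacent C=O → amine (secondary).
  CH(CONH2): pendant –CONH2: carbonyl C bonded to C and N → amide.
  C≡CH: C≡C triple bond → alkyne.
Amine appears at: CH2NHCH2, CH(CH2NH2), CH(CH2NH2), CH(CH2NH2), CH2NHCH2 → 5.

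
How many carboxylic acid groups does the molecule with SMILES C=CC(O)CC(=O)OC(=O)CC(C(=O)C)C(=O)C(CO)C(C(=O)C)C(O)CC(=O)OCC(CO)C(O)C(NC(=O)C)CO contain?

Working along the chain:
  CH2=CH: C=C double bond → alkene.
  CH(OH): –OH on an sp³ carbon → alcohol (secondary).
  CH2CO-O-COCH2: two acyl groups sharing one oxygen, –C(=O)–O–C(=O)– → anhydride.
  CH(COCH3): pendant –COCH3: carbonyl C bonded to two carbons → ketone.
  CO: –C(=O)– with carbon on both sides → ketone.
  CH(CH2OH): pendant –CH2OH on an sp³ backbone C → alcohol.
  CH(COCH3): pendant –COCH3: carbonyl C bonded to two carbons → ketone.
  CH(OH): –OH on an sp³ carbon → alcohol (secondary).
  CH2COOCH2: –C(=O)–O–C with C on the carbonyl side → ester.
  CH(CH2OH): pendant –CH2OH on an sp³ backbone C → alcohol.
  CH(OH): –OH on an sp³ carbon → alcohol (secondary).
  CH(NHCOCH3): pendant –NHC(=O)CH3: N bonded to a carbonyl → amide (not amine).
  CH2OH: –OH on an sp³ carbon → alcohol.
No segment is a carboxylic acid: CH(OH) is alcohol, not carboxylic acid; CH2CO-O-COCH2 is anhydride, not carboxylic acid; CH(CH2OH) is alcohol, not carboxylic acid. → 0.

0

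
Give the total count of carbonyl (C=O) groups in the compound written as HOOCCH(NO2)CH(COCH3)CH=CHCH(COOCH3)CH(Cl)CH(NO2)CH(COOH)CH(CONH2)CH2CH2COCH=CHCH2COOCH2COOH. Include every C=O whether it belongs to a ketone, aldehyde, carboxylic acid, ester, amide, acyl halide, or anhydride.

HOOC: carboxylic acid, 1 C=O (running total 1).
CH(COCH3): ketone, 1 C=O (running total 2).
CH(COOCH3): ester, 1 C=O (running total 3).
CH(COOH): carboxylic acid, 1 C=O (running total 4).
CH(CONH2): amide, 1 C=O (running total 5).
CO: ketone, 1 C=O (running total 6).
CH2COOCH2: ester, 1 C=O (running total 7).
COOH: carboxylic acid, 1 C=O (running total 8).

8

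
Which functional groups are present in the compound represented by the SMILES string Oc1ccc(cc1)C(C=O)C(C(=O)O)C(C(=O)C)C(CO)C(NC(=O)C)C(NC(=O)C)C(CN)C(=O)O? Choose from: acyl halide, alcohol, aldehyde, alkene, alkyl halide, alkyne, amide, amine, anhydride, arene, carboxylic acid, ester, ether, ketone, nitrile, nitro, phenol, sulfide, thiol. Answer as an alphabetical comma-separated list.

Taking each segment in turn:
  HOC6H4: –OH attached directly to an aromatic ring → phenol (not alcohol); the ring itself is an arene.
  CH(CHO): pendant –CHO: carbonyl C bonded to C and H → aldehyde.
  CH(COOH): pendant –COOH: carbonyl C bonded to C and –OH → carboxylic acid.
  CH(COCH3): pendant –COCH3: carbonyl C bonded to two carbons → ketone.
  CH(CH2OH): pendant –CH2OH on an sp³ backbone C → alcohol.
  CH(NHCOCH3): pendant –NHC(=O)CH3: N bonded to a carbonyl → amide (not amine).
  CH(NHCOCH3): pendant –NHC(=O)CH3: N bonded to a carbonyl → amide (not amine).
  CH(CH2NH2): pendant –CH2NH2: N on sp³ C, no adjacent C=O → amine.
  COOH: –COOH: carbonyl C bonded to –OH and C → carboxylic acid (the –OH is not a separate alcohol).

alcohol, aldehyde, amide, amine, arene, carboxylic acid, ketone, phenol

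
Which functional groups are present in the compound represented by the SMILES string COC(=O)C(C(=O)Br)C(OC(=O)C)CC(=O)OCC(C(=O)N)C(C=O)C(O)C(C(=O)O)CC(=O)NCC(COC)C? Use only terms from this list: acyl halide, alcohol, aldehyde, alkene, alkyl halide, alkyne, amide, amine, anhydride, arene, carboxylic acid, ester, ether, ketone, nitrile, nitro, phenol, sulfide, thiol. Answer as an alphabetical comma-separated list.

CH3O–C(=O)–: carbonyl C bonded to C and to –OCH3 → ester (not ketone + ether).
pendant –C(=O)X: carbonyl C bonded to C and halogen → acyl halide.
pendant –OC(=O)CH3: an acyloxy group → ester.
–C(=O)–O–C with C on the carbonyl side → ester.
pendant –CONH2: carbonyl C bonded to C and N → amide.
pendant –CHO: carbonyl C bonded to C and H → aldehyde.
–OH on an sp³ carbon → alcohol (secondary).
pendant –COOH: carbonyl C bonded to C and –OH → carboxylic acid.
–C(=O)–N– linkage → amide (the N is not an amine).
pendant –CH2OCH3: C–O–C linkage → ether.

acyl halide, alcohol, aldehyde, amide, carboxylic acid, ester, ether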